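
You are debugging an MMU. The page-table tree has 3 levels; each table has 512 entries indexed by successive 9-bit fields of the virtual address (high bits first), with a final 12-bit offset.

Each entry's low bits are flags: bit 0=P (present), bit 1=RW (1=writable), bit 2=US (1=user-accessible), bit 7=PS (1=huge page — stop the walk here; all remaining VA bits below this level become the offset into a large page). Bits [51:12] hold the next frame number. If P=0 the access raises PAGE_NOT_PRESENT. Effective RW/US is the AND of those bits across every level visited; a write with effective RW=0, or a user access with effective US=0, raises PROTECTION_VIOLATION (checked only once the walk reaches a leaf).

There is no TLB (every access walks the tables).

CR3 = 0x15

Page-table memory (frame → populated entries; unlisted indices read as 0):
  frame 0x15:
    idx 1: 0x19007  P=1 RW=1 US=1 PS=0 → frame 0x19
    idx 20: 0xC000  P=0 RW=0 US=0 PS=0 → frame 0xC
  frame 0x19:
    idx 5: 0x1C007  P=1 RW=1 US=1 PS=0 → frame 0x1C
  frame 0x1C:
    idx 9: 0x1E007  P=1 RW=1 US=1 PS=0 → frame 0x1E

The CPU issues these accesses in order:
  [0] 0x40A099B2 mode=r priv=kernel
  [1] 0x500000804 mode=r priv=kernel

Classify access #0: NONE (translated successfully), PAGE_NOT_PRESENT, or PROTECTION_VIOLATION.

Per-access translation:
#0 VA=0x40A099B2 (r,kernel):
  L0 @0x15[1] → 0x19007  P=1,RW=1,US=1,PS=0
  L1 @0x19[5] → 0x1C007  P=1,RW=1,US=1,PS=0
  L2 @0x1C[9] → 0x1E007  P=1,RW=1,US=1,PS=0
  ⇒ phys 0x1E9B2  [3 reads]
#1 VA=0x500000804 (r,kernel):
  L0 @0x15[20] → 0xC000  P=0,RW=0,US=0,PS=0
  ✗ PAGE_NOT_PRESENT  [1 reads]

Access #0 fault: NONE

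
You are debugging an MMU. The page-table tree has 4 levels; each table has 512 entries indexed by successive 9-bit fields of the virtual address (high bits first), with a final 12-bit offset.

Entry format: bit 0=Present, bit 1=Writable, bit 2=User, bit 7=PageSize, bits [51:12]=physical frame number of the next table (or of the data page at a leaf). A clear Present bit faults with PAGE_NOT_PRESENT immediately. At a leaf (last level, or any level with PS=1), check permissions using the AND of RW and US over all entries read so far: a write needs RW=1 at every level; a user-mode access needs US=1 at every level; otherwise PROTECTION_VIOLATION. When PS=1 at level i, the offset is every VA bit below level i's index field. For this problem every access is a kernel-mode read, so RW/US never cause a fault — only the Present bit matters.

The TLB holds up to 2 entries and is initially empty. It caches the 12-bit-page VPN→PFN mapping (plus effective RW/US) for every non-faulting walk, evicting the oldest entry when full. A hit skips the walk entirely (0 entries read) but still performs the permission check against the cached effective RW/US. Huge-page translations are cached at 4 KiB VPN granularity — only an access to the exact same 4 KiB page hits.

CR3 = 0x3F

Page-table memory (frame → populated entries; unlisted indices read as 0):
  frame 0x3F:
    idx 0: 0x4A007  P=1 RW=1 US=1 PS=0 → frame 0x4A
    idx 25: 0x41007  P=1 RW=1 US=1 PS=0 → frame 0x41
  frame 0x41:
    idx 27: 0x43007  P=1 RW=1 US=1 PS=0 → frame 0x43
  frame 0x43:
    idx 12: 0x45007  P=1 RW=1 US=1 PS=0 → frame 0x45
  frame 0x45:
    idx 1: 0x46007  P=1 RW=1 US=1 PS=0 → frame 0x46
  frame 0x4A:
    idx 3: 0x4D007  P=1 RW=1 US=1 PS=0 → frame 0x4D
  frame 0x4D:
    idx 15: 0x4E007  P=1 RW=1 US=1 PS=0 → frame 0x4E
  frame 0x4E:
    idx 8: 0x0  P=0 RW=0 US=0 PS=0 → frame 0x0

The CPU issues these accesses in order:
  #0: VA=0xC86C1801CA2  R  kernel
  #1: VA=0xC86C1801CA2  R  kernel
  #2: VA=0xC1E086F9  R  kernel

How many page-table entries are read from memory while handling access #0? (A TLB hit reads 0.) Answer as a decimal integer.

Walk each access:
#0 VA=0xC86C1801CA2 (r,kernel):
  L0 @0x3F[25] → 0x41007  P=1,RW=1,US=1,PS=0
  L1 @0x41[27] → 0x43007  P=1,RW=1,US=1,PS=0
  L2 @0x43[12] → 0x45007  P=1,RW=1,US=1,PS=0
  L3 @0x45[1] → 0x46007  P=1,RW=1,US=1,PS=0
  ⇒ phys 0x46CA2  [4 reads]
#1 VA=0xC86C1801CA2 (r,kernel):
  TLB hit vpn=0xC86C1801 → PA=0x46CA2
#2 VA=0xC1E086F9 (r,kernel):
  L0 @0x3F[0] → 0x4A007  P=1,RW=1,US=1,PS=0
  L1 @0x4A[3] → 0x4D007  P=1,RW=1,US=1,PS=0
  L2 @0x4D[15] → 0x4E007  P=1,RW=1,US=1,PS=0
  L3 @0x4E[8] → 0x0  P=0,RW=0,US=0,PS=0
  ✗ PAGE_NOT_PRESENT  [4 reads]

Entries read for #0: 4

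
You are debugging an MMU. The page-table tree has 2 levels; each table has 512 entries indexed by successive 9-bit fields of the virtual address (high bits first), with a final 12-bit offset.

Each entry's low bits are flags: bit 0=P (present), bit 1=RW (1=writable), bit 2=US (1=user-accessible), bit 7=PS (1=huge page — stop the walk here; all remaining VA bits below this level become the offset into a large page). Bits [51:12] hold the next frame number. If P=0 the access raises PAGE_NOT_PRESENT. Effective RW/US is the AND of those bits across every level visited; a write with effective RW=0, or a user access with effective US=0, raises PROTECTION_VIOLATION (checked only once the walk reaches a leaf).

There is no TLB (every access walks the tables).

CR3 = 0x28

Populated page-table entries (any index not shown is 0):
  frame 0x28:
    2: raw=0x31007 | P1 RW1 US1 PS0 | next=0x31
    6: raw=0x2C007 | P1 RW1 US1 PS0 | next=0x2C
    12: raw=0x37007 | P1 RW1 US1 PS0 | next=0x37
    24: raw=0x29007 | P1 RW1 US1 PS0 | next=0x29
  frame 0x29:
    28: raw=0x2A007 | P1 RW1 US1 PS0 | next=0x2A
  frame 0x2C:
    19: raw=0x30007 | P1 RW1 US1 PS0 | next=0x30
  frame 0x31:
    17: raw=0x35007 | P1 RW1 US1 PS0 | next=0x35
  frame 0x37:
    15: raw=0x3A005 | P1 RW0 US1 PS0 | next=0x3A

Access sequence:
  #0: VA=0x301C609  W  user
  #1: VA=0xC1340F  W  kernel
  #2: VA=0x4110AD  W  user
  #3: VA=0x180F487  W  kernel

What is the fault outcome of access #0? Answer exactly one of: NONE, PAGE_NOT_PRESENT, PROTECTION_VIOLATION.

Trace:
#0 VA=0x301C609 (w,user):
  L0: frame=0x28 idx=24 entry=0x29007 [P=1 RW=1 US=1 PS=0]
  L1: frame=0x29 idx=28 entry=0x2A007 [P=1 RW=1 US=1 PS=0]
  ⇒ phys 0x2A609  [2 reads]
#1 VA=0xC1340F (w,kernel):
  L0: frame=0x28 idx=6 entry=0x2C007 [P=1 RW=1 US=1 PS=0]
  L1: frame=0x2C idx=19 entry=0x30007 [P=1 RW=1 US=1 PS=0]
  ⇒ phys 0x3040F  [2 reads]
#2 VA=0x4110AD (w,user):
  L0: frame=0x28 idx=2 entry=0x31007 [P=1 RW=1 US=1 PS=0]
  L1: frame=0x31 idx=17 entry=0x35007 [P=1 RW=1 US=1 PS=0]
  ⇒ phys 0x350AD  [2 reads]
#3 VA=0x180F487 (w,kernel):
  L0: frame=0x28 idx=12 entry=0x37007 [P=1 RW=1 US=1 PS=0]
  L1: frame=0x37 idx=15 entry=0x3A005 [P=1 RW=0 US=1 PS=0]
  ⇒ fault: PROTECTION_VIOLATION  — 2 lookups

Access #0 fault: NONE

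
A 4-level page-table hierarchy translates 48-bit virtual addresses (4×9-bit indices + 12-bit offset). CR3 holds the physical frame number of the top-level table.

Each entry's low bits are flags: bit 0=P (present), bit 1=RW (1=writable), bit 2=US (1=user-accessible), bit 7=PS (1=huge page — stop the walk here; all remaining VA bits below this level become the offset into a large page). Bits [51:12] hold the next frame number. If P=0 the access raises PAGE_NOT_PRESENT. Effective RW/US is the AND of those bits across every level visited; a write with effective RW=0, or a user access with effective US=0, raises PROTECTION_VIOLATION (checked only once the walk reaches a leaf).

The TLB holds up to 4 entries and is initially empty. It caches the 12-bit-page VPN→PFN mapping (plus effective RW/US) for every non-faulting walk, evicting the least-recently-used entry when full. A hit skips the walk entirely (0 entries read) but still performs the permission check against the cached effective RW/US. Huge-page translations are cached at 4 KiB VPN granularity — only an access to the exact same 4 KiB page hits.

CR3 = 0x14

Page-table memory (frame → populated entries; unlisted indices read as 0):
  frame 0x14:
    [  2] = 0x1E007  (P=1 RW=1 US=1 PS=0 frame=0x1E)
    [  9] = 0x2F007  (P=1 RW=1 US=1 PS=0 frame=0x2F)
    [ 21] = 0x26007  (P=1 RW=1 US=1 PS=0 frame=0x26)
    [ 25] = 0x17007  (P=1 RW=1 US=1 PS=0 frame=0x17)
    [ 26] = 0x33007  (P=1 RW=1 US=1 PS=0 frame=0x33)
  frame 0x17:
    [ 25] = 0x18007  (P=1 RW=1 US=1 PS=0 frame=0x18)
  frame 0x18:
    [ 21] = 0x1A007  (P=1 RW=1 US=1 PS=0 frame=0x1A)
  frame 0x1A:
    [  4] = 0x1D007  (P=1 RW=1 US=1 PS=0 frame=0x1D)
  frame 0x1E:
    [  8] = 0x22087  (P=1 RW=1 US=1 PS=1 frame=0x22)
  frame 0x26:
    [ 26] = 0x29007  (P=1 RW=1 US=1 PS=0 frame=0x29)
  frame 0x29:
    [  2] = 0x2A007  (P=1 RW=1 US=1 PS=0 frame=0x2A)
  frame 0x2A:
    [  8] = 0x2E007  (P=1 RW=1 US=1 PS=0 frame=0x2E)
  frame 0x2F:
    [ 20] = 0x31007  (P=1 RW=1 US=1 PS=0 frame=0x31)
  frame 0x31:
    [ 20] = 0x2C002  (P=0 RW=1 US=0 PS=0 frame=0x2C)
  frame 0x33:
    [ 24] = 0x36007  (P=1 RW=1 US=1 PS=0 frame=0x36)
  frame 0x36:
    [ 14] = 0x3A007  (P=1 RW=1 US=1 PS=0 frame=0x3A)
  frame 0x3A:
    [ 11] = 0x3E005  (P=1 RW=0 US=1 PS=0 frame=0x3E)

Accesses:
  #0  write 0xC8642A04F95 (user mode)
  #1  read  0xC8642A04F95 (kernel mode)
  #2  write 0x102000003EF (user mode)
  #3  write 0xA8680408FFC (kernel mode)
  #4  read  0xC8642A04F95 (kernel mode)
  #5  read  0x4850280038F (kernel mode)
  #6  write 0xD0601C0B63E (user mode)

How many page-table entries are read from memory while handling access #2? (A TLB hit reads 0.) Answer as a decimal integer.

Per-access translation:
#0 VA=0xC8642A04F95 (w,user):
  lvl0: tbl 0x14, slot 25 ⇒ 0x17007 (P1/RW1/US1/PS0)
  lvl1: tbl 0x17, slot 25 ⇒ 0x18007 (P1/RW1/US1/PS0)
  lvl2: tbl 0x18, slot 21 ⇒ 0x1A007 (P1/RW1/US1/PS0)
  lvl3: tbl 0x1A, slot 4 ⇒ 0x1D007 (P1/RW1/US1/PS0)
  → PA=0x1DF95  (4 entries read)
#1 VA=0xC8642A04F95 (r,kernel):
  TLB hit vpn=0xC8642A04 → PA=0x1DF95
#2 VA=0x102000003EF (w,user):
  lvl0: tbl 0x14, slot 2 ⇒ 0x1E007 (P1/RW1/US1/PS0)
  lvl1: tbl 0x1E, slot 8 ⇒ 0x22087 (P1/RW1/US1/PS1)
  → PA=0x223EF (huge @L1)  (2 entries read)
#3 VA=0xA8680408FFC (w,kernel):
  lvl0: tbl 0x14, slot 21 ⇒ 0x26007 (P1/RW1/US1/PS0)
  lvl1: tbl 0x26, slot 26 ⇒ 0x29007 (P1/RW1/US1/PS0)
  lvl2: tbl 0x29, slot 2 ⇒ 0x2A007 (P1/RW1/US1/PS0)
  lvl3: tbl 0x2A, slot 8 ⇒ 0x2E007 (P1/RW1/US1/PS0)
  → PA=0x2EFFC  (4 entries read)
#4 VA=0xC8642A04F95 (r,kernel):
  TLB hit vpn=0xC8642A04 → PA=0x1DF95
#5 VA=0x4850280038F (r,kernel):
  lvl0: tbl 0x14, slot 9 ⇒ 0x2F007 (P1/RW1/US1/PS0)
  lvl1: tbl 0x2F, slot 20 ⇒ 0x31007 (P1/RW1/US1/PS0)
  lvl2: tbl 0x31, slot 20 ⇒ 0x2C002 (P0/RW1/US0/PS0)
  ⇒ fault: PAGE_NOT_PRESENT  — 3 lookups
#6 VA=0xD0601C0B63E (w,user):
  lvl0: tbl 0x14, slot 26 ⇒ 0x33007 (P1/RW1/US1/PS0)
  lvl1: tbl 0x33, slot 24 ⇒ 0x36007 (P1/RW1/US1/PS0)
  lvl2: tbl 0x36, slot 14 ⇒ 0x3A007 (P1/RW1/US1/PS0)
  lvl3: tbl 0x3A, slot 11 ⇒ 0x3E005 (P1/RW0/US1/PS0)
  ⇒ fault: PROTECTION_VIOLATION  — 4 lookups

Entries read for #2: 2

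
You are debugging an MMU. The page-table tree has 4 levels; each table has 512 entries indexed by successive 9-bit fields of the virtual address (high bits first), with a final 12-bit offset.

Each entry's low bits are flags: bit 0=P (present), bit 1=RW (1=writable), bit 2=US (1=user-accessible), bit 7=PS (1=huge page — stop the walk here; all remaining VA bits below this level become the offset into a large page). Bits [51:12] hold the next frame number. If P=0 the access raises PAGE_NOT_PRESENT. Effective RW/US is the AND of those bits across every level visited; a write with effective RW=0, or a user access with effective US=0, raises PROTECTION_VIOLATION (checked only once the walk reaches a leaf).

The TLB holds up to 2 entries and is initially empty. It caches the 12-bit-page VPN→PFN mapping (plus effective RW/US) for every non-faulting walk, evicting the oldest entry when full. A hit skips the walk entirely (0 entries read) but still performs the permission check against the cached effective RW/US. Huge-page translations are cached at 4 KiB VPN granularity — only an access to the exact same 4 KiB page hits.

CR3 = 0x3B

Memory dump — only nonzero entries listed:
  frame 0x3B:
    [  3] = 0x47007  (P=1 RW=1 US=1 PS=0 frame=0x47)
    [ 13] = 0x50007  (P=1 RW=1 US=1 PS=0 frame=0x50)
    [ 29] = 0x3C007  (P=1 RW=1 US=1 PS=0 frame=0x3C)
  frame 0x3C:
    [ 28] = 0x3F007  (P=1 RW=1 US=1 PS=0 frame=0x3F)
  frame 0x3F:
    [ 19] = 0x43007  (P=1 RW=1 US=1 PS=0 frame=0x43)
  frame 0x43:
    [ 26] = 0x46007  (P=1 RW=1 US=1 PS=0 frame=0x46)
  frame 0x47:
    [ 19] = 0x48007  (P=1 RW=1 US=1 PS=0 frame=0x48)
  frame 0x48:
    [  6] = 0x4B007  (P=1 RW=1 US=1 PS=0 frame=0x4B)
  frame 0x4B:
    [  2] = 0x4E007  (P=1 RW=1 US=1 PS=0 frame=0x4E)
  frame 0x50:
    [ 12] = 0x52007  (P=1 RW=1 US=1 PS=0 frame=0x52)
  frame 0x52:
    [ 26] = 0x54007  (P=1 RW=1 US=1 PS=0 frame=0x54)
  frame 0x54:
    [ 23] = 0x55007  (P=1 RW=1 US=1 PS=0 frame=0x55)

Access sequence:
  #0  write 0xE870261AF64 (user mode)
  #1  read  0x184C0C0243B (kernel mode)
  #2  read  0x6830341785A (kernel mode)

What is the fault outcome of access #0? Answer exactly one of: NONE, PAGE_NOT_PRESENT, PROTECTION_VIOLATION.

Per-access translation:
#0 VA=0xE870261AF64 (w,user):
  L0 @0x3B[29] → 0x3C007  P=1,RW=1,US=1,PS=0
  L1 @0x3C[28] → 0x3F007  P=1,RW=1,US=1,PS=0
  L2 @0x3F[19] → 0x43007  P=1,RW=1,US=1,PS=0
  L3 @0x43[26] → 0x46007  P=1,RW=1,US=1,PS=0
  ✓ 0x46F64  — 4 lookups
#1 VA=0x184C0C0243B (r,kernel):
  L0 @0x3B[3] → 0x47007  P=1,RW=1,US=1,PS=0
  L1 @0x47[19] → 0x48007  P=1,RW=1,US=1,PS=0
  L2 @0x48[6] → 0x4B007  P=1,RW=1,US=1,PS=0
  L3 @0x4B[2] → 0x4E007  P=1,RW=1,US=1,PS=0
  ✓ 0x4E43B  — 4 lookups
#2 VA=0x6830341785A (r,kernel):
  L0 @0x3B[13] → 0x50007  P=1,RW=1,US=1,PS=0
  L1 @0x50[12] → 0x52007  P=1,RW=1,US=1,PS=0
  L2 @0x52[26] → 0x54007  P=1,RW=1,US=1,PS=0
  L3 @0x54[23] → 0x55007  P=1,RW=1,US=1,PS=0
  ✓ 0x5585A  — 4 lookups

Access #0 fault: NONE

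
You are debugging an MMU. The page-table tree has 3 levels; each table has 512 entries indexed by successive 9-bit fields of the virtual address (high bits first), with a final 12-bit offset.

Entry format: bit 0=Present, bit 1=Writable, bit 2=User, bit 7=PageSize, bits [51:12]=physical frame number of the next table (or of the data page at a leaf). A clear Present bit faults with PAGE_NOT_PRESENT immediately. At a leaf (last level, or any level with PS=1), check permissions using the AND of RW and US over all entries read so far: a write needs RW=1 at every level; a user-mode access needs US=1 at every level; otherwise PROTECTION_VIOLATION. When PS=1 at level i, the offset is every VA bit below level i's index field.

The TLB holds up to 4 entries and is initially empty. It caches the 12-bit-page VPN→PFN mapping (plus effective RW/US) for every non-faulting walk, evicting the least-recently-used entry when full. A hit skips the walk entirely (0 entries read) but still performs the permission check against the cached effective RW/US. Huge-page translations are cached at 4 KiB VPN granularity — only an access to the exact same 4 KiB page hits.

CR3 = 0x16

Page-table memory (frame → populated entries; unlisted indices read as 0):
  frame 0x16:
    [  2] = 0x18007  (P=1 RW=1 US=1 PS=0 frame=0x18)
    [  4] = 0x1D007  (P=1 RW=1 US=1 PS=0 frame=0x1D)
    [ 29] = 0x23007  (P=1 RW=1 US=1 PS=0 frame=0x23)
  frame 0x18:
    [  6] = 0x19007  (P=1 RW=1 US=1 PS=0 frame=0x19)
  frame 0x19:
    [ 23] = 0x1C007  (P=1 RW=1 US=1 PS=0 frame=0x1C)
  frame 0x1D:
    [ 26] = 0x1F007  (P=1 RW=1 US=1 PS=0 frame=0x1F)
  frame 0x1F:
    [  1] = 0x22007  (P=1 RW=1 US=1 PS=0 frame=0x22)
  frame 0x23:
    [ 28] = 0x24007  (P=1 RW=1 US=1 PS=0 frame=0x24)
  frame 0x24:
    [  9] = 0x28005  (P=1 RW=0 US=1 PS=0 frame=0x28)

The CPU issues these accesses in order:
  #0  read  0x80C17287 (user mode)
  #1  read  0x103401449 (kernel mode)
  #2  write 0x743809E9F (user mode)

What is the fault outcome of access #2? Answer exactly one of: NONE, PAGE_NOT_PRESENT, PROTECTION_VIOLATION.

Trace:
#0 VA=0x80C17287 (r,user):
  L0 @0x16[2] → 0x18007  P=1,RW=1,US=1,PS=0
  L1 @0x18[6] → 0x19007  P=1,RW=1,US=1,PS=0
  L2 @0x19[23] → 0x1C007  P=1,RW=1,US=1,PS=0
  ✓ 0x1C287  — 3 lookups
#1 VA=0x103401449 (r,kernel):
  L0 @0x16[4] → 0x1D007  P=1,RW=1,US=1,PS=0
  L1 @0x1D[26] → 0x1F007  P=1,RW=1,US=1,PS=0
  L2 @0x1F[1] → 0x22007  P=1,RW=1,US=1,PS=0
  ✓ 0x22449  — 3 lookups
#2 VA=0x743809E9F (w,user):
  L0 @0x16[29] → 0x23007  P=1,RW=1,US=1,PS=0
  L1 @0x23[28] → 0x24007  P=1,RW=1,US=1,PS=0
  L2 @0x24[9] → 0x28005  P=1,RW=0,US=1,PS=0
  ✗ PROTECTION_VIOLATION  [3 reads]

Access #2 fault: PROTECTION_VIOLATION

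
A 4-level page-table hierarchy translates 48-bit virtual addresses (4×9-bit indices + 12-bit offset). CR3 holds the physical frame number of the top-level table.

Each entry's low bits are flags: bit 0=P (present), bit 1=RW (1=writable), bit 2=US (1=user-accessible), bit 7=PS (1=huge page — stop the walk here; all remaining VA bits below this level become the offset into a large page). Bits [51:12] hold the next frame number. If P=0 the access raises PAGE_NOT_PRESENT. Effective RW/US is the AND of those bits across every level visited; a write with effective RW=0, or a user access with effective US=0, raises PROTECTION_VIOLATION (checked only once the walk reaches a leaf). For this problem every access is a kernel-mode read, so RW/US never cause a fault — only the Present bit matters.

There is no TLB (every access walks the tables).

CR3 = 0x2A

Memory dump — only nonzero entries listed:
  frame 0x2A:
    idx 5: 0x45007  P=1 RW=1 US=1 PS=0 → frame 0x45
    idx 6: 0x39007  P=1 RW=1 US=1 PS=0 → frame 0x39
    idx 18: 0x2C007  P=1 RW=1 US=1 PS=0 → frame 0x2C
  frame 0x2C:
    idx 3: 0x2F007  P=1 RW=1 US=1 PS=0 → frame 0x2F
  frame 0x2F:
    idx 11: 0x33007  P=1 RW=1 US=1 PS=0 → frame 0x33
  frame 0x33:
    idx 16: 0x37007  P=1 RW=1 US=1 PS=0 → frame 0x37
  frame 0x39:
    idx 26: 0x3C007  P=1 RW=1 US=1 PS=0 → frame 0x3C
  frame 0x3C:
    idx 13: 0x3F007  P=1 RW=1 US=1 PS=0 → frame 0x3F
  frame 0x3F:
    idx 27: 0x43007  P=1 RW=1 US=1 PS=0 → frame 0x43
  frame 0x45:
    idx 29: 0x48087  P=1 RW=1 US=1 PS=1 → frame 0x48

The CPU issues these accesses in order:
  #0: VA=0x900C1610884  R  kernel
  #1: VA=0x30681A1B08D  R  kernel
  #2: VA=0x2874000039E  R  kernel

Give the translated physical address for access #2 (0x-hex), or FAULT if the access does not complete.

Per-access translation:
#0 VA=0x900C1610884 (r,kernel):
  L0 @0x2A[18] → 0x2C007  P=1,RW=1,US=1,PS=0
  L1 @0x2C[3] → 0x2F007  P=1,RW=1,US=1,PS=0
  L2 @0x2F[11] → 0x33007  P=1,RW=1,US=1,PS=0
  L3 @0x33[16] → 0x37007  P=1,RW=1,US=1,PS=0
  → PA=0x37884  (4 entries read)
#1 VA=0x30681A1B08D (r,kernel):
  L0 @0x2A[6] → 0x39007  P=1,RW=1,US=1,PS=0
  L1 @0x39[26] → 0x3C007  P=1,RW=1,US=1,PS=0
  L2 @0x3C[13] → 0x3F007  P=1,RW=1,US=1,PS=0
  L3 @0x3F[27] → 0x43007  P=1,RW=1,US=1,PS=0
  → PA=0x4308D  (4 entries read)
#2 VA=0x2874000039E (r,kernel):
  L0 @0x2A[5] → 0x45007  P=1,RW=1,US=1,PS=0
  L1 @0x45[29] → 0x48087  P=1,RW=1,US=1,PS=1
  → PA=0x4839E (huge @L1)  (2 entries read)

Access #2 PA: 0x4839E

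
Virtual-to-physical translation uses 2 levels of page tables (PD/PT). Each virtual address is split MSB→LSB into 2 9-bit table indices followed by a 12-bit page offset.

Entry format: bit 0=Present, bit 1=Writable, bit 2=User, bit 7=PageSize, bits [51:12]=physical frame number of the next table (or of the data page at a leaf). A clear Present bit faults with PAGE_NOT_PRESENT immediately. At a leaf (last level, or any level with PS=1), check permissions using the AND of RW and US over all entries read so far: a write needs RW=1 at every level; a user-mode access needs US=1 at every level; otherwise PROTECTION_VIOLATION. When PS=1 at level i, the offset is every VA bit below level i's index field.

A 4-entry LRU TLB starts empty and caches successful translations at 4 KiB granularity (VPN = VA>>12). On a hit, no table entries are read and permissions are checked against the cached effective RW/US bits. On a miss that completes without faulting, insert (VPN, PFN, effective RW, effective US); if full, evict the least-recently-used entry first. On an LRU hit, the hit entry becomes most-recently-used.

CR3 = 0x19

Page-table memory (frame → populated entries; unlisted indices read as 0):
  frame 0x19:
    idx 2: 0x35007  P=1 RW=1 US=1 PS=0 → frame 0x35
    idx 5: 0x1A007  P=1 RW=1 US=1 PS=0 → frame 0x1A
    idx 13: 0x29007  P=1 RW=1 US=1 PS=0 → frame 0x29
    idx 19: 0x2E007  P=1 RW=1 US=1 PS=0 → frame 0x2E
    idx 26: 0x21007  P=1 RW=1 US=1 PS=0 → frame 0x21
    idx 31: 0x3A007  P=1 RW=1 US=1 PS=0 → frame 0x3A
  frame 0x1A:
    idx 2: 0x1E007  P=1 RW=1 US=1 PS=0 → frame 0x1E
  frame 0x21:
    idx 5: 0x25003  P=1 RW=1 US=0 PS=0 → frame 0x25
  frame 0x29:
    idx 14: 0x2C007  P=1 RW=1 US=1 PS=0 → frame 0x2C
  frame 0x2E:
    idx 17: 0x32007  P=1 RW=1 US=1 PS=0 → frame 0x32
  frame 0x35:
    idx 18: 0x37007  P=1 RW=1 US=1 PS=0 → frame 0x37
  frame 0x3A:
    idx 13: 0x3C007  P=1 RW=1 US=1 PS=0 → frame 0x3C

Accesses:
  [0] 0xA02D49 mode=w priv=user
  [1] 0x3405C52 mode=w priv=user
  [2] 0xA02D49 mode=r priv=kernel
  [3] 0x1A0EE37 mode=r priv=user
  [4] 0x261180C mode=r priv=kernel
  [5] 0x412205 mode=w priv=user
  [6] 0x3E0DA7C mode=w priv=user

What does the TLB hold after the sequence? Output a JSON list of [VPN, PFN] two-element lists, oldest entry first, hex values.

Per-access translation:
#0 VA=0xA02D49 (w,user):
  [0] read 0x19 idx=5: raw=0x1A007 flags P=1 W=1 U=1 S=0
  [1] read 0x1A idx=2: raw=0x1E007 flags P=1 W=1 U=1 S=0
  ⇒ phys 0x1ED49  [2 reads]
#1 VA=0x3405C52 (w,user):
  [0] read 0x19 idx=26: raw=0x21007 flags P=1 W=1 U=1 S=0
  [1] read 0x21 idx=5: raw=0x25003 flags P=1 W=1 U=0 S=0
  ✗ PROTECTION_VIOLATION  [2 reads]
#2 VA=0xA02D49 (r,kernel):
  TLB hit vpn=0xA02 → PA=0x1ED49
#3 VA=0x1A0EE37 (r,user):
  [0] read 0x19 idx=13: raw=0x29007 flags P=1 W=1 U=1 S=0
  [1] read 0x29 idx=14: raw=0x2C007 flags P=1 W=1 U=1 S=0
  ⇒ phys 0x2CE37  [2 reads]
#4 VA=0x261180C (r,kernel):
  [0] read 0x19 idx=19: raw=0x2E007 flags P=1 W=1 U=1 S=0
  [1] read 0x2E idx=17: raw=0x32007 flags P=1 W=1 U=1 S=0
  ⇒ phys 0x3280C  [2 reads]
#5 VA=0x412205 (w,user):
  [0] read 0x19 idx=2: raw=0x35007 flags P=1 W=1 U=1 S=0
  [1] read 0x35 idx=18: raw=0x37007 flags P=1 W=1 U=1 S=0
  ⇒ phys 0x37205  [2 reads]
#6 VA=0x3E0DA7C (w,user):
  [0] read 0x19 idx=31: raw=0x3A007 flags P=1 W=1 U=1 S=0
  [1] read 0x3A idx=13: raw=0x3C007 flags P=1 W=1 U=1 S=0
  ⇒ phys 0x3CA7C  [2 reads]

TLB: [["0x1A0E", "0x2C"], ["0x2611", "0x32"], ["0x412", "0x37"], ["0x3E0D", "0x3C"]]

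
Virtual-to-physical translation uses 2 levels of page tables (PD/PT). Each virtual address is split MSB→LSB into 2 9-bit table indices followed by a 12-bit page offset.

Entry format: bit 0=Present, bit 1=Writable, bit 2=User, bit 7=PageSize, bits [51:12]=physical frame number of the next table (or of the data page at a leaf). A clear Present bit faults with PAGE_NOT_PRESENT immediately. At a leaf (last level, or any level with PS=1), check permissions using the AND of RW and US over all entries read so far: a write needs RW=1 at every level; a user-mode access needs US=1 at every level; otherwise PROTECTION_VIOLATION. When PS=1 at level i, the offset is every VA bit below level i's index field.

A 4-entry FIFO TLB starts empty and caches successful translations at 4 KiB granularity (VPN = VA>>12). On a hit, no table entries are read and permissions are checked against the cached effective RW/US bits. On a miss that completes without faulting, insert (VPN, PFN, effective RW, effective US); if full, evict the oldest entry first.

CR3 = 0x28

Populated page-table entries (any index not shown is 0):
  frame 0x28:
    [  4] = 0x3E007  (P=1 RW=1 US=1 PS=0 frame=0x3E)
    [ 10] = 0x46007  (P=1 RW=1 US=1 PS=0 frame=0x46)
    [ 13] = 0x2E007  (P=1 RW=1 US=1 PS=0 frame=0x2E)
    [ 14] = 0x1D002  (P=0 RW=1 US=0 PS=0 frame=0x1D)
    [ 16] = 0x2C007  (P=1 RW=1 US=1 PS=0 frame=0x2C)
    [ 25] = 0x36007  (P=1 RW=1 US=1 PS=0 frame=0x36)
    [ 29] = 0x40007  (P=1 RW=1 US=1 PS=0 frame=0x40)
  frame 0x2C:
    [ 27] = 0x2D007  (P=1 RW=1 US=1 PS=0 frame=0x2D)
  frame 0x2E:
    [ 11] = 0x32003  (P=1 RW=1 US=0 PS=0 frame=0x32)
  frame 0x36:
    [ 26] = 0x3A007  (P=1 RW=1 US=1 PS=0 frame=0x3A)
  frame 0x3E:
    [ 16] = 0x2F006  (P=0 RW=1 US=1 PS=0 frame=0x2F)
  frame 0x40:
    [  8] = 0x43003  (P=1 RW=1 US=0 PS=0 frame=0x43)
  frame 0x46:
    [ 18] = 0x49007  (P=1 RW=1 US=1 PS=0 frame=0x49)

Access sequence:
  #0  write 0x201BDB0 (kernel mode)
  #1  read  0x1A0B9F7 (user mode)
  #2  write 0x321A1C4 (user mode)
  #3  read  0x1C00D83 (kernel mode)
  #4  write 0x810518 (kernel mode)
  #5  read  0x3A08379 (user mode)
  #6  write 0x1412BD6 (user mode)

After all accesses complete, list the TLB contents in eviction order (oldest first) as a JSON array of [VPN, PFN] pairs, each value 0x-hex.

Walk each access:
#0 VA=0x201BDB0 (w,kernel):
  [0] read 0x28 idx=16: raw=0x2C007 flags P=1 W=1 U=1 S=0
  [1] read 0x2C idx=27: raw=0x2D007 flags P=1 W=1 U=1 S=0
  ⇒ phys 0x2DDB0  [2 reads]
#1 VA=0x1A0B9F7 (r,user):
  [0] read 0x28 idx=13: raw=0x2E007 flags P=1 W=1 U=1 S=0
  [1] read 0x2E idx=11: raw=0x32003 flags P=1 W=1 U=0 S=0
  → PROTECTION_VIOLATION  (2 entries read)
#2 VA=0x321A1C4 (w,user):
  [0] read 0x28 idx=25: raw=0x36007 flags P=1 W=1 U=1 S=0
  [1] read 0x36 idx=26: raw=0x3A007 flags P=1 W=1 U=1 S=0
  ⇒ phys 0x3A1C4  [2 reads]
#3 VA=0x1C00D83 (r,kernel):
  [0] read 0x28 idx=14: raw=0x1D002 flags P=0 W=1 U=0 S=0
  → PAGE_NOT_PRESENT  (1 entries read)
#4 VA=0x810518 (w,kernel):
  [0] read 0x28 idx=4: raw=0x3E007 flags P=1 W=1 U=1 S=0
  [1] read 0x3E idx=16: raw=0x2F006 flags P=0 W=1 U=1 S=0
  → PAGE_NOT_PRESENT  (2 entries read)
#5 VA=0x3A08379 (r,user):
  [0] read 0x28 idx=29: raw=0x40007 flags P=1 W=1 U=1 S=0
  [1] read 0x40 idx=8: raw=0x43003 flags P=1 W=1 U=0 S=0
  → PROTECTION_VIOLATION  (2 entries read)
#6 VA=0x1412BD6 (w,user):
  [0] read 0x28 idx=10: raw=0x46007 flags P=1 W=1 U=1 S=0
  [1] read 0x46 idx=18: raw=0x49007 flags P=1 W=1 U=1 S=0
  ⇒ phys 0x49BD6  [2 reads]

TLB: [["0x201B", "0x2D"], ["0x321A", "0x3A"], ["0x1412", "0x49"]]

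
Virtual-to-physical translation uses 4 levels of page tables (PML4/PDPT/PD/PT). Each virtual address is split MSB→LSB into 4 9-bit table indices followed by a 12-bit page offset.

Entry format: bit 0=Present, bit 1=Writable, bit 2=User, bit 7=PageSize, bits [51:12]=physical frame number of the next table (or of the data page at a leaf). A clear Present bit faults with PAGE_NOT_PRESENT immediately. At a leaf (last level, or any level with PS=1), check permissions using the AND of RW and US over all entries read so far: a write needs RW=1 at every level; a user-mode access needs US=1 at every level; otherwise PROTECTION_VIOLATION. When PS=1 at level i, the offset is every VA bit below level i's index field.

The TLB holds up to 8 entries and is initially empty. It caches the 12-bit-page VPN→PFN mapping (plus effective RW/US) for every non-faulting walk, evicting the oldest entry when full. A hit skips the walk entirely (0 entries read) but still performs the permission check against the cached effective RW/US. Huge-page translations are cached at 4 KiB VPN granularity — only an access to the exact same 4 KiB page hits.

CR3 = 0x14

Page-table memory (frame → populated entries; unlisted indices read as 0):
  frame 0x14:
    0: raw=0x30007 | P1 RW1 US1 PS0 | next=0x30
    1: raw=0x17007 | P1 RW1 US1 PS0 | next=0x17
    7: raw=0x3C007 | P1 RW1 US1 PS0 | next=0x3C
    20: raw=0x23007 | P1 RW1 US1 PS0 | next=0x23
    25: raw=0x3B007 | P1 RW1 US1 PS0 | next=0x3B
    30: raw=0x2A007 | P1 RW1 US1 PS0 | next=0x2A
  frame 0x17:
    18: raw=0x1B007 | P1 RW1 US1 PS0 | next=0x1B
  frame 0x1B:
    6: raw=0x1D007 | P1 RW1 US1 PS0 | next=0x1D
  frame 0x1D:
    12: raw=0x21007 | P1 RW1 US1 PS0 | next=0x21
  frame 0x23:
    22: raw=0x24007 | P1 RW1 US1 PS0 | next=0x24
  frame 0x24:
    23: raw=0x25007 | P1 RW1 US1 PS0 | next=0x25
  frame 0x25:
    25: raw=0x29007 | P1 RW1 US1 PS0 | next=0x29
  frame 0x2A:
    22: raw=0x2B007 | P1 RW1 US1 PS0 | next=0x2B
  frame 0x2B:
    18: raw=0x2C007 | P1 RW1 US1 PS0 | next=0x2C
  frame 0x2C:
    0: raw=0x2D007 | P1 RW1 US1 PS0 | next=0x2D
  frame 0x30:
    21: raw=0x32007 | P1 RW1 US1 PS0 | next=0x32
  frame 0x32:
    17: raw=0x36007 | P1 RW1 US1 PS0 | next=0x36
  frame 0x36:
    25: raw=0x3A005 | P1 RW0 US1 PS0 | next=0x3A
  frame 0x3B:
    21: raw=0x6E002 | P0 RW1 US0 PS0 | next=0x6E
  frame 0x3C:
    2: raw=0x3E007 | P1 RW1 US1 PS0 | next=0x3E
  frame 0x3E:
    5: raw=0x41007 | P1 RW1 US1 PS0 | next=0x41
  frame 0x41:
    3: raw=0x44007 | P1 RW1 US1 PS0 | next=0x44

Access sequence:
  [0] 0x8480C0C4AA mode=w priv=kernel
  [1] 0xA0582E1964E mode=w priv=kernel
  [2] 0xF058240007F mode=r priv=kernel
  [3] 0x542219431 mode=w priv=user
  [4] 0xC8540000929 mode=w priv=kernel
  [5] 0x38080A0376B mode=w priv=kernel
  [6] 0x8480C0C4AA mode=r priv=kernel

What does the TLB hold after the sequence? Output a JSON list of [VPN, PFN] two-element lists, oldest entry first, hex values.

Walk each access:
#0 VA=0x8480C0C4AA (w,kernel):
  [0] read 0x14 idx=1: raw=0x17007 flags P=1 W=1 U=1 S=0
  [1] read 0x17 idx=18: raw=0x1B007 flags P=1 W=1 U=1 S=0
  [2] read 0x1B idx=6: raw=0x1D007 flags P=1 W=1 U=1 S=0
  [3] read 0x1D idx=12: raw=0x21007 flags P=1 W=1 U=1 S=0
  ⇒ phys 0x214AA  [4 reads]
#1 VA=0xA0582E1964E (w,kernel):
  [0] read 0x14 idx=20: raw=0x23007 flags P=1 W=1 U=1 S=0
  [1] read 0x23 idx=22: raw=0x24007 flags P=1 W=1 U=1 S=0
  [2] read 0x24 idx=23: raw=0x25007 flags P=1 W=1 U=1 S=0
  [3] read 0x25 idx=25: raw=0x29007 flags P=1 W=1 U=1 S=0
  ⇒ phys 0x2964E  [4 reads]
#2 VA=0xF058240007F (r,kernel):
  [0] read 0x14 idx=30: raw=0x2A007 flags P=1 W=1 U=1 S=0
  [1] read 0x2A idx=22: raw=0x2B007 flags P=1 W=1 U=1 S=0
  [2] read 0x2B idx=18: raw=0x2C007 flags P=1 W=1 U=1 S=0
  [3] read 0x2C idx=0: raw=0x2D007 flags P=1 W=1 U=1 S=0
  ⇒ phys 0x2D07F  [4 reads]
#3 VA=0x542219431 (w,user):
  [0] read 0x14 idx=0: raw=0x30007 flags P=1 W=1 U=1 S=0
  [1] read 0x30 idx=21: raw=0x32007 flags P=1 W=1 U=1 S=0
  [2] read 0x32 idx=17: raw=0x36007 flags P=1 W=1 U=1 S=0
  [3] read 0x36 idx=25: raw=0x3A005 flags P=1 W=0 U=1 S=0
  ⇒ fault: PROTECTION_VIOLATION  — 4 lookups
#4 VA=0xC8540000929 (w,kernel):
  [0] read 0x14 idx=25: raw=0x3B007 flags P=1 W=1 U=1 S=0
  [1] read 0x3B idx=21: raw=0x6E002 flags P=0 W=1 U=0 S=0
  ⇒ fault: PAGE_NOT_PRESENT  — 2 lookups
#5 VA=0x38080A0376B (w,kernel):
  [0] read 0x14 idx=7: raw=0x3C007 flags P=1 W=1 U=1 S=0
  [1] read 0x3C idx=2: raw=0x3E007 flags P=1 W=1 U=1 S=0
  [2] read 0x3E idx=5: raw=0x41007 flags P=1 W=1 U=1 S=0
  [3] read 0x41 idx=3: raw=0x44007 flags P=1 W=1 U=1 S=0
  ⇒ phys 0x4476B  [4 reads]
#6 VA=0x8480C0C4AA (r,kernel):
  TLB hit vpn=0x8480C0C → PA=0x214AA

TLB: [["0x8480C0C", "0x21"], ["0xA0582E19", "0x29"], ["0xF0582400", "0x2D"], ["0x38080A03", "0x44"]]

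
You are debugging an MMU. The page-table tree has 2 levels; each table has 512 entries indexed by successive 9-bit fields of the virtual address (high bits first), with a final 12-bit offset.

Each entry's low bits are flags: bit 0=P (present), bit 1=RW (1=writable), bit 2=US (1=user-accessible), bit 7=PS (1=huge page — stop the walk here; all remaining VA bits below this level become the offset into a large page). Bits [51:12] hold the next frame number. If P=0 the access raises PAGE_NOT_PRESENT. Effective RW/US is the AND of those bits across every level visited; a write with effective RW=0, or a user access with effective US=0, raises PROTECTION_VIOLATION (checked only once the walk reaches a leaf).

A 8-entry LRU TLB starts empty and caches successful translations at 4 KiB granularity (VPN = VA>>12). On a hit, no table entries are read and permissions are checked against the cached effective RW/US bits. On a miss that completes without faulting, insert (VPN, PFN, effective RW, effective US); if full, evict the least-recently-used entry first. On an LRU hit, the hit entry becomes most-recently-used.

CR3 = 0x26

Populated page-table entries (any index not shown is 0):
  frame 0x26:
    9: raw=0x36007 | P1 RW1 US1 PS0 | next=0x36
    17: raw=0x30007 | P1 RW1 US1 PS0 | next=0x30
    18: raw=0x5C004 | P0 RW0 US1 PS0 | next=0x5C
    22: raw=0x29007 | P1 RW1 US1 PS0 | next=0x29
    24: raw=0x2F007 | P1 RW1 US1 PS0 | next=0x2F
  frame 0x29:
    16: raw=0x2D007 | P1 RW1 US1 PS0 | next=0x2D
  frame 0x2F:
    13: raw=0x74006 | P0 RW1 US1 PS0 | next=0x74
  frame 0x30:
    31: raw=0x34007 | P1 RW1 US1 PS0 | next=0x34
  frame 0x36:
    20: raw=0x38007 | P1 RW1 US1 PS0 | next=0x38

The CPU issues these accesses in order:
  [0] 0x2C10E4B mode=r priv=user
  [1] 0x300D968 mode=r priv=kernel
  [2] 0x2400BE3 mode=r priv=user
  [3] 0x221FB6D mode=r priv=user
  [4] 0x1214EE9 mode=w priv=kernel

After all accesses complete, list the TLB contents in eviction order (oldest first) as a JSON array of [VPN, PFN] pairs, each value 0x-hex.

Trace:
#0 VA=0x2C10E4B (r,user):
  lvl0: tbl 0x26, slot 22 ⇒ 0x29007 (P1/RW1/US1/PS0)
  lvl1: tbl 0x29, slot 16 ⇒ 0x2D007 (P1/RW1/US1/PS0)
  ✓ 0x2DE4B  — 2 lookups
#1 VA=0x300D968 (r,kernel):
  lvl0: tbl 0x26, slot 24 ⇒ 0x2F007 (P1/RW1/US1/PS0)
  lvl1: tbl 0x2F, slot 13 ⇒ 0x74006 (P0/RW1/US1/PS0)
  ✗ PAGE_NOT_PRESENT  [2 reads]
#2 VA=0x2400BE3 (r,user):
  lvl0: tbl 0x26, slot 18 ⇒ 0x5C004 (P0/RW0/US1/PS0)
  ✗ PAGE_NOT_PRESENT  [1 reads]
#3 VA=0x221FB6D (r,user):
  lvl0: tbl 0x26, slot 17 ⇒ 0x30007 (P1/RW1/US1/PS0)
  lvl1: tbl 0x30, slot 31 ⇒ 0x34007 (P1/RW1/US1/PS0)
  ✓ 0x34B6D  — 2 lookups
#4 VA=0x1214EE9 (w,kernel):
  lvl0: tbl 0x26, slot 9 ⇒ 0x36007 (P1/RW1/US1/PS0)
  lvl1: tbl 0x36, slot 20 ⇒ 0x38007 (P1/RW1/US1/PS0)
  ✓ 0x38EE9  — 2 lookups

TLB: [["0x2C10", "0x2D"], ["0x221F", "0x34"], ["0x1214", "0x38"]]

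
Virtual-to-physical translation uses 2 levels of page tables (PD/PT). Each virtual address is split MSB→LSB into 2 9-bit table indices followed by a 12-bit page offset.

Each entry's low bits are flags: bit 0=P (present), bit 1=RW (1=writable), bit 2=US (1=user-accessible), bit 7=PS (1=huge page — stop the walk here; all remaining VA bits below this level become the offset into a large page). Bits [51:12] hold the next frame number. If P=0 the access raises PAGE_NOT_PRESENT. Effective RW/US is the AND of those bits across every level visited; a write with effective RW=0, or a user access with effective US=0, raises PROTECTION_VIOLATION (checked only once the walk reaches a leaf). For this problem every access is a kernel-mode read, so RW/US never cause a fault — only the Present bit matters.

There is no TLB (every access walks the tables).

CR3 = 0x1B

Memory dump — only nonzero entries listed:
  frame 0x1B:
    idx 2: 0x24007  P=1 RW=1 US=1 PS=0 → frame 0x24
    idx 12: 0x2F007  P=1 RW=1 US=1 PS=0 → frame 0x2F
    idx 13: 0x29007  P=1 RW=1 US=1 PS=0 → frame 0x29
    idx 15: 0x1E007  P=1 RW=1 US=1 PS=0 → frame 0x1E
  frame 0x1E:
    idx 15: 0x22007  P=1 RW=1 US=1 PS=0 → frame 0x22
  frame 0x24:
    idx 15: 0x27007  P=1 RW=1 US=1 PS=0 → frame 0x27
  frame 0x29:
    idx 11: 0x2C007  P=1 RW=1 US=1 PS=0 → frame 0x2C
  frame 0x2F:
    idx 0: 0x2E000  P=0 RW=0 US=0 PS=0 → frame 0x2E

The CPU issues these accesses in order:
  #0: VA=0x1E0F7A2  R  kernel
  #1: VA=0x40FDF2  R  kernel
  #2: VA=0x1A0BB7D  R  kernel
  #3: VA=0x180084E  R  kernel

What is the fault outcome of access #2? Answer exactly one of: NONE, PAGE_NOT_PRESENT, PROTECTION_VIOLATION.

Per-access translation:
#0 VA=0x1E0F7A2 (r,kernel):
  [0] read 0x1B idx=15: raw=0x1E007 flags P=1 W=1 U=1 S=0
  [1] read 0x1E idx=15: raw=0x22007 flags P=1 W=1 U=1 S=0
  ✓ 0x227A2  — 2 lookups
#1 VA=0x40FDF2 (r,kernel):
  [0] read 0x1B idx=2: raw=0x24007 flags P=1 W=1 U=1 S=0
  [1] read 0x24 idx=15: raw=0x27007 flags P=1 W=1 U=1 S=0
  ✓ 0x27DF2  — 2 lookups
#2 VA=0x1A0BB7D (r,kernel):
  [0] read 0x1B idx=13: raw=0x29007 flags P=1 W=1 U=1 S=0
  [1] read 0x29 idx=11: raw=0x2C007 flags P=1 W=1 U=1 S=0
  ✓ 0x2CB7D  — 2 lookups
#3 VA=0x180084E (r,kernel):
  [0] read 0x1B idx=12: raw=0x2F007 flags P=1 W=1 U=1 S=0
  [1] read 0x2F idx=0: raw=0x2E000 flags P=0 W=0 U=0 S=0
  ⇒ fault: PAGE_NOT_PRESENT  — 2 lookups

Access #2 fault: NONE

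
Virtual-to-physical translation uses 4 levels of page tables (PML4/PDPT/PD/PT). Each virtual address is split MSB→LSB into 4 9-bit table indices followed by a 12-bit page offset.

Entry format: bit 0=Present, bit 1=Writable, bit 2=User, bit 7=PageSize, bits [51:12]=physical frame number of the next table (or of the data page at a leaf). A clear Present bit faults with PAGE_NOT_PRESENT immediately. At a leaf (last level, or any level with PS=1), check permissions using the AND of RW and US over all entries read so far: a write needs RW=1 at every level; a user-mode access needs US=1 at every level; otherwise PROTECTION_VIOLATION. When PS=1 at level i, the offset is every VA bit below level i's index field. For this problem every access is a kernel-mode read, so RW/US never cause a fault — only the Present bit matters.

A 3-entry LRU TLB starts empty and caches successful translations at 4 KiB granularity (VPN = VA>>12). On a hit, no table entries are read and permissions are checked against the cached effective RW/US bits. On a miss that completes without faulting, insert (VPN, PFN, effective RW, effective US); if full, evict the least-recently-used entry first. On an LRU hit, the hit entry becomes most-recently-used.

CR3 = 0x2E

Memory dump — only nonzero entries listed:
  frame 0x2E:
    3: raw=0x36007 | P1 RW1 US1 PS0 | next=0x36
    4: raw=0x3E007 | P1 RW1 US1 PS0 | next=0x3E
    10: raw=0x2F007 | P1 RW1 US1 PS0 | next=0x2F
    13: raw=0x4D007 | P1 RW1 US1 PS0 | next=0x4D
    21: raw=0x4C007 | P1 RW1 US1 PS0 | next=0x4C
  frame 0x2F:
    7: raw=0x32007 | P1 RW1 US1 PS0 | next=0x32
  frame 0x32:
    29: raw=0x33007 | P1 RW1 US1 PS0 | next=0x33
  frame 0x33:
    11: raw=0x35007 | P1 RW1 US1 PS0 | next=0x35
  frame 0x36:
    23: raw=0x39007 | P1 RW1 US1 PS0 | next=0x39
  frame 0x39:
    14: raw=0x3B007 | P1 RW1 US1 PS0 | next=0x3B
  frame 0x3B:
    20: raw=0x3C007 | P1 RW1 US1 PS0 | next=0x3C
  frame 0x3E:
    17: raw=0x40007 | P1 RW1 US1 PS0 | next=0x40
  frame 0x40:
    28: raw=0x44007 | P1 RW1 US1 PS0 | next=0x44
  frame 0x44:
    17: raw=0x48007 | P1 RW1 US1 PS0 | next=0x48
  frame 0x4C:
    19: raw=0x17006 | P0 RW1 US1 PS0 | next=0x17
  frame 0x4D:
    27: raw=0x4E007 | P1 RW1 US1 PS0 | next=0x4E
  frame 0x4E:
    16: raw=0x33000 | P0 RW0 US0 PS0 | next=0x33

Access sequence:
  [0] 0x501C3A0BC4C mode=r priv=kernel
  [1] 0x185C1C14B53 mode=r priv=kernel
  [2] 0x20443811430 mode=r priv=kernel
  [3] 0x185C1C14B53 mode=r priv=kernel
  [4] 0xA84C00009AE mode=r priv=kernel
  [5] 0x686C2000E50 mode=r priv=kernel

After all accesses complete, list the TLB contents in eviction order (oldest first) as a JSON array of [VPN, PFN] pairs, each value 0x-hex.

Walk each access:
#0 VA=0x501C3A0BC4C (r,kernel):
  [0] read 0x2E idx=10: raw=0x2F007 flags P=1 W=1 U=1 S=0
  [1] read 0x2F idx=7: raw=0x32007 flags P=1 W=1 U=1 S=0
  [2] read 0x32 idx=29: raw=0x33007 flags P=1 W=1 U=1 S=0
  [3] read 0x33 idx=11: raw=0x35007 flags P=1 W=1 U=1 S=0
  ⇒ phys 0x35C4C  [4 reads]
#1 VA=0x185C1C14B53 (r,kernel):
  [0] read 0x2E idx=3: raw=0x36007 flags P=1 W=1 U=1 S=0
  [1] read 0x36 idx=23: raw=0x39007 flags P=1 W=1 U=1 S=0
  [2] read 0x39 idx=14: raw=0x3B007 flags P=1 W=1 U=1 S=0
  [3] read 0x3B idx=20: raw=0x3C007 flags P=1 W=1 U=1 S=0
  ⇒ phys 0x3CB53  [4 reads]
#2 VA=0x20443811430 (r,kernel):
  [0] read 0x2E idx=4: raw=0x3E007 flags P=1 W=1 U=1 S=0
  [1] read 0x3E idx=17: raw=0x40007 flags P=1 W=1 U=1 S=0
  [2] read 0x40 idx=28: raw=0x44007 flags P=1 W=1 U=1 S=0
  [3] read 0x44 idx=17: raw=0x48007 flags P=1 W=1 U=1 S=0
  ⇒ phys 0x48430  [4 reads]
#3 VA=0x185C1C14B53 (r,kernel):
  TLB hit vpn=0x185C1C14 → PA=0x3CB53
#4 VA=0xA84C00009AE (r,kernel):
  [0] read 0x2E idx=21: raw=0x4C007 flags P=1 W=1 U=1 S=0
  [1] read 0x4C idx=19: raw=0x17006 flags P=0 W=1 U=1 S=0
  → PAGE_NOT_PRESENT  (2 entries read)
#5 VA=0x686C2000E50 (r,kernel):
  [0] read 0x2E idx=13: raw=0x4D007 flags P=1 W=1 U=1 S=0
  [1] read 0x4D idx=27: raw=0x4E007 flags P=1 W=1 U=1 S=0
  [2] read 0x4E idx=16: raw=0x33000 flags P=0 W=0 U=0 S=0
  → PAGE_NOT_PRESENT  (3 entries read)

TLB: [["0x501C3A0B", "0x35"], ["0x20443811", "0x48"], ["0x185C1C14", "0x3C"]]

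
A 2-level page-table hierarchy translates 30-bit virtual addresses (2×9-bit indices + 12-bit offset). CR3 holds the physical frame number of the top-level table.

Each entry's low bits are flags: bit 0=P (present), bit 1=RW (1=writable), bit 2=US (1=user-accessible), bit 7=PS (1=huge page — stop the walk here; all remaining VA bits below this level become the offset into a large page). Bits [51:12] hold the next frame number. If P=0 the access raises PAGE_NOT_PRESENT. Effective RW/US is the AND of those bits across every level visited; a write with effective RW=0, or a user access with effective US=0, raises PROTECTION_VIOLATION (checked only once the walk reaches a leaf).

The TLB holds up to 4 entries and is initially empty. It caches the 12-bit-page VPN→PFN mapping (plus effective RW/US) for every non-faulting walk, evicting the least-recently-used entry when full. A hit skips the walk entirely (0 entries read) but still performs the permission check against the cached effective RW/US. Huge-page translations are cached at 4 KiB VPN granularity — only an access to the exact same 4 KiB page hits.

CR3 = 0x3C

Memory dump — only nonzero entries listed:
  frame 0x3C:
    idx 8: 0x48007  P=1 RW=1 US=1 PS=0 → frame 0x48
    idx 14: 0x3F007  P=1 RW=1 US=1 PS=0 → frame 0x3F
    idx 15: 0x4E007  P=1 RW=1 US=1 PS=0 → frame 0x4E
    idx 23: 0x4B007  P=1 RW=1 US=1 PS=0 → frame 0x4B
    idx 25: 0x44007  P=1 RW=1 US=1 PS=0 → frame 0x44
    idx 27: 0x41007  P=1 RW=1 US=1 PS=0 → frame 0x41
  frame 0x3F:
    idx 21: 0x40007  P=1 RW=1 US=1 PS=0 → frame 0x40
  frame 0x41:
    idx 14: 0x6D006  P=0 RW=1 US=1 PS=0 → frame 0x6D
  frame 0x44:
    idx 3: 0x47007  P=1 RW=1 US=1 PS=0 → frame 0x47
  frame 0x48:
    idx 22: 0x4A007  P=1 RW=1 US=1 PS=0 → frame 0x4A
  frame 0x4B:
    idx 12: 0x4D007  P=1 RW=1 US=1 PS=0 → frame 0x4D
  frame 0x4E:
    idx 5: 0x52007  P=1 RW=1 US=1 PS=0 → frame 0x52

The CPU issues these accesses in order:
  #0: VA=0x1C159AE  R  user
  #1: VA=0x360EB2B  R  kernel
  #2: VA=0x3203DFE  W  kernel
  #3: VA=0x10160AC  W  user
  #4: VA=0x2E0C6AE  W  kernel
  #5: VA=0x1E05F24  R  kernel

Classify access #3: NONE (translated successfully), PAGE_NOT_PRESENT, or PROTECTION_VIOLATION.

Per-access translation:
#0 VA=0x1C159AE (r,user):
  L0 @0x3C[14] → 0x3F007  P=1,RW=1,US=1,PS=0
  L1 @0x3F[21] → 0x40007  P=1,RW=1,US=1,PS=0
  ✓ 0x409AE  — 2 lookups
#1 VA=0x360EB2B (r,kernel):
  L0 @0x3C[27] → 0x41007  P=1,RW=1,US=1,PS=0
  L1 @0x41[14] → 0x6D006  P=0,RW=1,US=1,PS=0
  ✗ PAGE_NOT_PRESENT  [2 reads]
#2 VA=0x3203DFE (w,kernel):
  L0 @0x3C[25] → 0x44007  P=1,RW=1,US=1,PS=0
  L1 @0x44[3] → 0x47007  P=1,RW=1,US=1,PS=0
  ✓ 0x47DFE  — 2 lookups
#3 VA=0x10160AC (w,user):
  L0 @0x3C[8] → 0x48007  P=1,RW=1,US=1,PS=0
  L1 @0x48[22] → 0x4A007  P=1,RW=1,US=1,PS=0
  ✓ 0x4A0AC  — 2 lookups
#4 VA=0x2E0C6AE (w,kernel):
  L0 @0x3C[23] → 0x4B007  P=1,RW=1,US=1,PS=0
  L1 @0x4B[12] → 0x4D007  P=1,RW=1,US=1,PS=0
  ✓ 0x4D6AE  — 2 lookups
#5 VA=0x1E05F24 (r,kernel):
  L0 @0x3C[15] → 0x4E007  P=1,RW=1,US=1,PS=0
  L1 @0x4E[5] → 0x52007  P=1,RW=1,US=1,PS=0
  ✓ 0x52F24  — 2 lookups

Access #3 fault: NONE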